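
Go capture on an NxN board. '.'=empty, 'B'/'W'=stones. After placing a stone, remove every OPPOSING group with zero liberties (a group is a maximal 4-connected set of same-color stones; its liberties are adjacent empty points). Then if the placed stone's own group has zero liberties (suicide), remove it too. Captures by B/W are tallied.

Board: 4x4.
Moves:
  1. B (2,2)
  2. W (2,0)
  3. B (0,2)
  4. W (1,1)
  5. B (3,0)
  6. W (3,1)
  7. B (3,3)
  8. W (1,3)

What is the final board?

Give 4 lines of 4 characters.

Answer: ..B.
.W.W
W.B.
.W.B

Derivation:
Move 1: B@(2,2) -> caps B=0 W=0
Move 2: W@(2,0) -> caps B=0 W=0
Move 3: B@(0,2) -> caps B=0 W=0
Move 4: W@(1,1) -> caps B=0 W=0
Move 5: B@(3,0) -> caps B=0 W=0
Move 6: W@(3,1) -> caps B=0 W=1
Move 7: B@(3,3) -> caps B=0 W=1
Move 8: W@(1,3) -> caps B=0 W=1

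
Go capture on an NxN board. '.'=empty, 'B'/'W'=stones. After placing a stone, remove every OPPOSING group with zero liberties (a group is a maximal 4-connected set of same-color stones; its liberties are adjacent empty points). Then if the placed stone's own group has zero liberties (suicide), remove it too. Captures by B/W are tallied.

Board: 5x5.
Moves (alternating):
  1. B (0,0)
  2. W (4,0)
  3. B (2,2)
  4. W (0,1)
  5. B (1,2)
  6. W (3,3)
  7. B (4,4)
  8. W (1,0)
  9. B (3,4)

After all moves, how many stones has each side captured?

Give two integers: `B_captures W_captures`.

Answer: 0 1

Derivation:
Move 1: B@(0,0) -> caps B=0 W=0
Move 2: W@(4,0) -> caps B=0 W=0
Move 3: B@(2,2) -> caps B=0 W=0
Move 4: W@(0,1) -> caps B=0 W=0
Move 5: B@(1,2) -> caps B=0 W=0
Move 6: W@(3,3) -> caps B=0 W=0
Move 7: B@(4,4) -> caps B=0 W=0
Move 8: W@(1,0) -> caps B=0 W=1
Move 9: B@(3,4) -> caps B=0 W=1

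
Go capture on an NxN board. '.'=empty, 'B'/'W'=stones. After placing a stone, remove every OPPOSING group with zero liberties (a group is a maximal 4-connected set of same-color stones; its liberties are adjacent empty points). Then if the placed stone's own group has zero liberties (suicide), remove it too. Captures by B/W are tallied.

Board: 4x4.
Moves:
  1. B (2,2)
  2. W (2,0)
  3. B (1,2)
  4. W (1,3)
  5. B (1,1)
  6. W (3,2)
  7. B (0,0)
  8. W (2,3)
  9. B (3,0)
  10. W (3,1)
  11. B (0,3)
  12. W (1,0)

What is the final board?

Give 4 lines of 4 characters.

Answer: B..B
WBBW
W.BW
.WW.

Derivation:
Move 1: B@(2,2) -> caps B=0 W=0
Move 2: W@(2,0) -> caps B=0 W=0
Move 3: B@(1,2) -> caps B=0 W=0
Move 4: W@(1,3) -> caps B=0 W=0
Move 5: B@(1,1) -> caps B=0 W=0
Move 6: W@(3,2) -> caps B=0 W=0
Move 7: B@(0,0) -> caps B=0 W=0
Move 8: W@(2,3) -> caps B=0 W=0
Move 9: B@(3,0) -> caps B=0 W=0
Move 10: W@(3,1) -> caps B=0 W=1
Move 11: B@(0,3) -> caps B=0 W=1
Move 12: W@(1,0) -> caps B=0 W=1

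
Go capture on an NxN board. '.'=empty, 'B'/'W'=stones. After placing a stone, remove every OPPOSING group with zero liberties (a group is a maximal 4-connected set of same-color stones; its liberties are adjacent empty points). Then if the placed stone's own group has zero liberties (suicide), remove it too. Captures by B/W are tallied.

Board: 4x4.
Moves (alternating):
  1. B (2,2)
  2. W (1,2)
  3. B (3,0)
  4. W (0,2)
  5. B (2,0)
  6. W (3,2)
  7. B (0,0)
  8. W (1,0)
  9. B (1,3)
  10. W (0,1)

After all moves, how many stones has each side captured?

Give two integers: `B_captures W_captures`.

Move 1: B@(2,2) -> caps B=0 W=0
Move 2: W@(1,2) -> caps B=0 W=0
Move 3: B@(3,0) -> caps B=0 W=0
Move 4: W@(0,2) -> caps B=0 W=0
Move 5: B@(2,0) -> caps B=0 W=0
Move 6: W@(3,2) -> caps B=0 W=0
Move 7: B@(0,0) -> caps B=0 W=0
Move 8: W@(1,0) -> caps B=0 W=0
Move 9: B@(1,3) -> caps B=0 W=0
Move 10: W@(0,1) -> caps B=0 W=1

Answer: 0 1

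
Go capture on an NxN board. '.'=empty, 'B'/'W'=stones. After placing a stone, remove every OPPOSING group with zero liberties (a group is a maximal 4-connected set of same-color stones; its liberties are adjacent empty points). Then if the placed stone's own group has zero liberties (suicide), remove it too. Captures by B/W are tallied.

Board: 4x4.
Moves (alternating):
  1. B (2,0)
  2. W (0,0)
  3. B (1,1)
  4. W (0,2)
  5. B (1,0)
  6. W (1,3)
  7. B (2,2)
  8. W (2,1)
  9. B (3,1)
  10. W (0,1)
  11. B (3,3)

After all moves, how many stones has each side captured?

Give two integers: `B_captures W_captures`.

Move 1: B@(2,0) -> caps B=0 W=0
Move 2: W@(0,0) -> caps B=0 W=0
Move 3: B@(1,1) -> caps B=0 W=0
Move 4: W@(0,2) -> caps B=0 W=0
Move 5: B@(1,0) -> caps B=0 W=0
Move 6: W@(1,3) -> caps B=0 W=0
Move 7: B@(2,2) -> caps B=0 W=0
Move 8: W@(2,1) -> caps B=0 W=0
Move 9: B@(3,1) -> caps B=1 W=0
Move 10: W@(0,1) -> caps B=1 W=0
Move 11: B@(3,3) -> caps B=1 W=0

Answer: 1 0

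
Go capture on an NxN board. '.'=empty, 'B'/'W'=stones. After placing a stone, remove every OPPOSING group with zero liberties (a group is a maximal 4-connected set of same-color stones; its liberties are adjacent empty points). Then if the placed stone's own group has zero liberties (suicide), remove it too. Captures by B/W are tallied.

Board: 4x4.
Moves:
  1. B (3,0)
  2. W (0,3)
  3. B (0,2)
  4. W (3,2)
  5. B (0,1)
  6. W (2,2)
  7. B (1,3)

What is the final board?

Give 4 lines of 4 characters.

Move 1: B@(3,0) -> caps B=0 W=0
Move 2: W@(0,3) -> caps B=0 W=0
Move 3: B@(0,2) -> caps B=0 W=0
Move 4: W@(3,2) -> caps B=0 W=0
Move 5: B@(0,1) -> caps B=0 W=0
Move 6: W@(2,2) -> caps B=0 W=0
Move 7: B@(1,3) -> caps B=1 W=0

Answer: .BB.
...B
..W.
B.W.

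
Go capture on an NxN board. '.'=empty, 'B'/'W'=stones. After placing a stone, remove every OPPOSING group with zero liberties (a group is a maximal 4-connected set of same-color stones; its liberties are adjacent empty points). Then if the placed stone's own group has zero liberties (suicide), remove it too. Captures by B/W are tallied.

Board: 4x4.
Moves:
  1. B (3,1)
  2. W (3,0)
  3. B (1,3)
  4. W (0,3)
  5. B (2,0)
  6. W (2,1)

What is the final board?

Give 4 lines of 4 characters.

Move 1: B@(3,1) -> caps B=0 W=0
Move 2: W@(3,0) -> caps B=0 W=0
Move 3: B@(1,3) -> caps B=0 W=0
Move 4: W@(0,3) -> caps B=0 W=0
Move 5: B@(2,0) -> caps B=1 W=0
Move 6: W@(2,1) -> caps B=1 W=0

Answer: ...W
...B
BW..
.B..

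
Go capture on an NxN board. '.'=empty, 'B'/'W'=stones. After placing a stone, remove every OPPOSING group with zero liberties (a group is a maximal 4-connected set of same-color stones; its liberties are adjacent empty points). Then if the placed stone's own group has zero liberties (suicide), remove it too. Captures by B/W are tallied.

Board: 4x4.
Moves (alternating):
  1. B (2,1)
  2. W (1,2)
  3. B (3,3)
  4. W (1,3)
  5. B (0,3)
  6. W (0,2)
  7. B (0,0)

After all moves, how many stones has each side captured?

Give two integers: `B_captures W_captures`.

Answer: 0 1

Derivation:
Move 1: B@(2,1) -> caps B=0 W=0
Move 2: W@(1,2) -> caps B=0 W=0
Move 3: B@(3,3) -> caps B=0 W=0
Move 4: W@(1,3) -> caps B=0 W=0
Move 5: B@(0,3) -> caps B=0 W=0
Move 6: W@(0,2) -> caps B=0 W=1
Move 7: B@(0,0) -> caps B=0 W=1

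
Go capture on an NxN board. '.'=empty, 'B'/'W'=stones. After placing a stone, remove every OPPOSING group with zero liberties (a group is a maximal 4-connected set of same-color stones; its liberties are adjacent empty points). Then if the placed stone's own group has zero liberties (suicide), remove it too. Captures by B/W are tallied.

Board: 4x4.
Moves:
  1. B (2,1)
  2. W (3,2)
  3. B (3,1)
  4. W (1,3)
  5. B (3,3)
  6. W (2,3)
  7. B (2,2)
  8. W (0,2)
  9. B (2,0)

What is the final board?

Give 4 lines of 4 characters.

Answer: ..W.
...W
BBBW
.BW.

Derivation:
Move 1: B@(2,1) -> caps B=0 W=0
Move 2: W@(3,2) -> caps B=0 W=0
Move 3: B@(3,1) -> caps B=0 W=0
Move 4: W@(1,3) -> caps B=0 W=0
Move 5: B@(3,3) -> caps B=0 W=0
Move 6: W@(2,3) -> caps B=0 W=1
Move 7: B@(2,2) -> caps B=0 W=1
Move 8: W@(0,2) -> caps B=0 W=1
Move 9: B@(2,0) -> caps B=0 W=1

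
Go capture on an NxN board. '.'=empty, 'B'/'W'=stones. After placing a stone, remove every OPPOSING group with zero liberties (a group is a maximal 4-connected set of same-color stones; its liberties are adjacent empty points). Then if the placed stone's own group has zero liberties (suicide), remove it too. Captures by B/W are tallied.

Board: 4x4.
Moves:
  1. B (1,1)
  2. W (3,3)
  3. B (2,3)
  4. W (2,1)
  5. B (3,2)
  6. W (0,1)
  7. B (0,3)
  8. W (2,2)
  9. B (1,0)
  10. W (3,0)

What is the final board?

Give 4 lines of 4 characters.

Answer: .W.B
BB..
.WWB
W.B.

Derivation:
Move 1: B@(1,1) -> caps B=0 W=0
Move 2: W@(3,3) -> caps B=0 W=0
Move 3: B@(2,3) -> caps B=0 W=0
Move 4: W@(2,1) -> caps B=0 W=0
Move 5: B@(3,2) -> caps B=1 W=0
Move 6: W@(0,1) -> caps B=1 W=0
Move 7: B@(0,3) -> caps B=1 W=0
Move 8: W@(2,2) -> caps B=1 W=0
Move 9: B@(1,0) -> caps B=1 W=0
Move 10: W@(3,0) -> caps B=1 W=0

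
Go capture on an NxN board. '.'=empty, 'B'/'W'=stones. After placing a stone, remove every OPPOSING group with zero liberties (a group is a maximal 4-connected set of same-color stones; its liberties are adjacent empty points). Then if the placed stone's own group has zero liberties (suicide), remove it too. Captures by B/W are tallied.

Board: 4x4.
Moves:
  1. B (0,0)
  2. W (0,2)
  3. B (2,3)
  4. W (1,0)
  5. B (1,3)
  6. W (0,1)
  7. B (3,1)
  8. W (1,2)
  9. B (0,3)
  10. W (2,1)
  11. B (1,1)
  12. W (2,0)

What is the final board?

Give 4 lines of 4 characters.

Move 1: B@(0,0) -> caps B=0 W=0
Move 2: W@(0,2) -> caps B=0 W=0
Move 3: B@(2,3) -> caps B=0 W=0
Move 4: W@(1,0) -> caps B=0 W=0
Move 5: B@(1,3) -> caps B=0 W=0
Move 6: W@(0,1) -> caps B=0 W=1
Move 7: B@(3,1) -> caps B=0 W=1
Move 8: W@(1,2) -> caps B=0 W=1
Move 9: B@(0,3) -> caps B=0 W=1
Move 10: W@(2,1) -> caps B=0 W=1
Move 11: B@(1,1) -> caps B=0 W=1
Move 12: W@(2,0) -> caps B=0 W=1

Answer: .WWB
W.WB
WW.B
.B..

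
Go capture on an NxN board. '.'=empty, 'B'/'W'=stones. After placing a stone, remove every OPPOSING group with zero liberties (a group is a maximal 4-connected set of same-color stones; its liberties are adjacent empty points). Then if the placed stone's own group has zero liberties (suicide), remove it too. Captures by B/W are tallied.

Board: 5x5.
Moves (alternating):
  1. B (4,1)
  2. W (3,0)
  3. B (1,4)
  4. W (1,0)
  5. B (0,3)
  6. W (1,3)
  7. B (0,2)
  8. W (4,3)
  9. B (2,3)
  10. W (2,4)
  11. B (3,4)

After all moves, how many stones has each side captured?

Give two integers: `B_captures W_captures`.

Answer: 1 0

Derivation:
Move 1: B@(4,1) -> caps B=0 W=0
Move 2: W@(3,0) -> caps B=0 W=0
Move 3: B@(1,4) -> caps B=0 W=0
Move 4: W@(1,0) -> caps B=0 W=0
Move 5: B@(0,3) -> caps B=0 W=0
Move 6: W@(1,3) -> caps B=0 W=0
Move 7: B@(0,2) -> caps B=0 W=0
Move 8: W@(4,3) -> caps B=0 W=0
Move 9: B@(2,3) -> caps B=0 W=0
Move 10: W@(2,4) -> caps B=0 W=0
Move 11: B@(3,4) -> caps B=1 W=0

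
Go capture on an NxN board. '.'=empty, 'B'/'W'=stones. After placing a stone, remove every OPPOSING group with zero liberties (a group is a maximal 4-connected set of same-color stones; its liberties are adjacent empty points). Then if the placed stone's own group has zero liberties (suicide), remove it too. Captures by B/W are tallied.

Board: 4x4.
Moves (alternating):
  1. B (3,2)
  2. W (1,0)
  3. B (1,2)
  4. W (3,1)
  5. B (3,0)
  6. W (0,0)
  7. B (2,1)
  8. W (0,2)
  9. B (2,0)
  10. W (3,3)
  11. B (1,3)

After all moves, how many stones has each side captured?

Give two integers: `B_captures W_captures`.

Answer: 1 0

Derivation:
Move 1: B@(3,2) -> caps B=0 W=0
Move 2: W@(1,0) -> caps B=0 W=0
Move 3: B@(1,2) -> caps B=0 W=0
Move 4: W@(3,1) -> caps B=0 W=0
Move 5: B@(3,0) -> caps B=0 W=0
Move 6: W@(0,0) -> caps B=0 W=0
Move 7: B@(2,1) -> caps B=1 W=0
Move 8: W@(0,2) -> caps B=1 W=0
Move 9: B@(2,0) -> caps B=1 W=0
Move 10: W@(3,3) -> caps B=1 W=0
Move 11: B@(1,3) -> caps B=1 W=0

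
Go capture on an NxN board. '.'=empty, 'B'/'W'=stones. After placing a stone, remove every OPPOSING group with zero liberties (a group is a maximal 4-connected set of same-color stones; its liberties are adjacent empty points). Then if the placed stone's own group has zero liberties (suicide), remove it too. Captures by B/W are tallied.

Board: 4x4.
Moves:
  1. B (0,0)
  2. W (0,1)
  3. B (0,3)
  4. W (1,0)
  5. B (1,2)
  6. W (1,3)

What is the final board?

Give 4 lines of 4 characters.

Answer: .W.B
W.BW
....
....

Derivation:
Move 1: B@(0,0) -> caps B=0 W=0
Move 2: W@(0,1) -> caps B=0 W=0
Move 3: B@(0,3) -> caps B=0 W=0
Move 4: W@(1,0) -> caps B=0 W=1
Move 5: B@(1,2) -> caps B=0 W=1
Move 6: W@(1,3) -> caps B=0 W=1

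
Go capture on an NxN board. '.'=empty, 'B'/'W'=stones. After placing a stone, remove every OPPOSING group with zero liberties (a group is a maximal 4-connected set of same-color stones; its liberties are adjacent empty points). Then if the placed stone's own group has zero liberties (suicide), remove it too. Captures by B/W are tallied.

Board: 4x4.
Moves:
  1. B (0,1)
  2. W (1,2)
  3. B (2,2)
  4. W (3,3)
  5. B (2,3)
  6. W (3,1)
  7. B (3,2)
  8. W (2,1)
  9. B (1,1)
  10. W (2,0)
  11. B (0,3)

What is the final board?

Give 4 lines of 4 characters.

Answer: .B.B
.BW.
WWBB
.WB.

Derivation:
Move 1: B@(0,1) -> caps B=0 W=0
Move 2: W@(1,2) -> caps B=0 W=0
Move 3: B@(2,2) -> caps B=0 W=0
Move 4: W@(3,3) -> caps B=0 W=0
Move 5: B@(2,3) -> caps B=0 W=0
Move 6: W@(3,1) -> caps B=0 W=0
Move 7: B@(3,2) -> caps B=1 W=0
Move 8: W@(2,1) -> caps B=1 W=0
Move 9: B@(1,1) -> caps B=1 W=0
Move 10: W@(2,0) -> caps B=1 W=0
Move 11: B@(0,3) -> caps B=1 W=0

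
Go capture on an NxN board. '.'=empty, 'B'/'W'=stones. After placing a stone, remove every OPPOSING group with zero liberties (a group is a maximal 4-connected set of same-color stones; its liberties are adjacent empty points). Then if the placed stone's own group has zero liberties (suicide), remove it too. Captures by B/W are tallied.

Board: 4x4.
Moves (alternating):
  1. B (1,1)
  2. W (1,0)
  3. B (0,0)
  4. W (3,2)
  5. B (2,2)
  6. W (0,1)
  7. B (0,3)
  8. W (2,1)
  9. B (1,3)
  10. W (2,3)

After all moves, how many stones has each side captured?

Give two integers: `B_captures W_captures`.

Answer: 0 1

Derivation:
Move 1: B@(1,1) -> caps B=0 W=0
Move 2: W@(1,0) -> caps B=0 W=0
Move 3: B@(0,0) -> caps B=0 W=0
Move 4: W@(3,2) -> caps B=0 W=0
Move 5: B@(2,2) -> caps B=0 W=0
Move 6: W@(0,1) -> caps B=0 W=1
Move 7: B@(0,3) -> caps B=0 W=1
Move 8: W@(2,1) -> caps B=0 W=1
Move 9: B@(1,3) -> caps B=0 W=1
Move 10: W@(2,3) -> caps B=0 W=1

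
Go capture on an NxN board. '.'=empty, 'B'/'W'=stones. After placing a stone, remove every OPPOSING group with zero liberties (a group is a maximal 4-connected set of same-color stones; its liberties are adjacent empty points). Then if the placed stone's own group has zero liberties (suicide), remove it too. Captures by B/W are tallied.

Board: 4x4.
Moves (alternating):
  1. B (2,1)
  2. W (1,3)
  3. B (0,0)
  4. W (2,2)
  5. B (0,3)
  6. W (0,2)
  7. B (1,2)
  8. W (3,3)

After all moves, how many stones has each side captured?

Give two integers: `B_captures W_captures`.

Answer: 0 1

Derivation:
Move 1: B@(2,1) -> caps B=0 W=0
Move 2: W@(1,3) -> caps B=0 W=0
Move 3: B@(0,0) -> caps B=0 W=0
Move 4: W@(2,2) -> caps B=0 W=0
Move 5: B@(0,3) -> caps B=0 W=0
Move 6: W@(0,2) -> caps B=0 W=1
Move 7: B@(1,2) -> caps B=0 W=1
Move 8: W@(3,3) -> caps B=0 W=1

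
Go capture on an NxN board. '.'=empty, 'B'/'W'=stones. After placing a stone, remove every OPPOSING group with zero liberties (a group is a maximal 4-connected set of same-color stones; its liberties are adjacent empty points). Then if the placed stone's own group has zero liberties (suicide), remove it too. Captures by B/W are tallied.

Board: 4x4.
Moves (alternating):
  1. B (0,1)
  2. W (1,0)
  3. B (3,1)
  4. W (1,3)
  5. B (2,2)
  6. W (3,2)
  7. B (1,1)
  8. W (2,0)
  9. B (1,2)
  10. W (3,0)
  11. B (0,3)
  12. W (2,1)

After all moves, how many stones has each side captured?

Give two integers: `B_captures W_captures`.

Move 1: B@(0,1) -> caps B=0 W=0
Move 2: W@(1,0) -> caps B=0 W=0
Move 3: B@(3,1) -> caps B=0 W=0
Move 4: W@(1,3) -> caps B=0 W=0
Move 5: B@(2,2) -> caps B=0 W=0
Move 6: W@(3,2) -> caps B=0 W=0
Move 7: B@(1,1) -> caps B=0 W=0
Move 8: W@(2,0) -> caps B=0 W=0
Move 9: B@(1,2) -> caps B=0 W=0
Move 10: W@(3,0) -> caps B=0 W=0
Move 11: B@(0,3) -> caps B=0 W=0
Move 12: W@(2,1) -> caps B=0 W=1

Answer: 0 1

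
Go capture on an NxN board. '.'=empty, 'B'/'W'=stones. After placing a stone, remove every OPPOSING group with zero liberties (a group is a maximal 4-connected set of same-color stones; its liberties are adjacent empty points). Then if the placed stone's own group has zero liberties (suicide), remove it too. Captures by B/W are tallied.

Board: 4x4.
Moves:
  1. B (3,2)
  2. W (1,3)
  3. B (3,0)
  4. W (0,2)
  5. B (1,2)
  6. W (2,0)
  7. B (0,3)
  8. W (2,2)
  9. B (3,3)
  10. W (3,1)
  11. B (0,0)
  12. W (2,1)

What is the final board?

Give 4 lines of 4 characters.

Answer: B.W.
..BW
WWW.
.WBB

Derivation:
Move 1: B@(3,2) -> caps B=0 W=0
Move 2: W@(1,3) -> caps B=0 W=0
Move 3: B@(3,0) -> caps B=0 W=0
Move 4: W@(0,2) -> caps B=0 W=0
Move 5: B@(1,2) -> caps B=0 W=0
Move 6: W@(2,0) -> caps B=0 W=0
Move 7: B@(0,3) -> caps B=0 W=0
Move 8: W@(2,2) -> caps B=0 W=0
Move 9: B@(3,3) -> caps B=0 W=0
Move 10: W@(3,1) -> caps B=0 W=1
Move 11: B@(0,0) -> caps B=0 W=1
Move 12: W@(2,1) -> caps B=0 W=1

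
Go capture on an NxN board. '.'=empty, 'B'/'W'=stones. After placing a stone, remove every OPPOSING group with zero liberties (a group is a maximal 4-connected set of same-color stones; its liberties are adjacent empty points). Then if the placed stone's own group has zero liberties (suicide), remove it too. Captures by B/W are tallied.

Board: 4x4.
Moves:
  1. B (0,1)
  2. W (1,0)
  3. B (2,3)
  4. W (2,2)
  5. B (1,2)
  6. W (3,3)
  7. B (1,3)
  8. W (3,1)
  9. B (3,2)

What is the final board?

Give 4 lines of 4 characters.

Answer: .B..
W.BB
..WB
.WB.

Derivation:
Move 1: B@(0,1) -> caps B=0 W=0
Move 2: W@(1,0) -> caps B=0 W=0
Move 3: B@(2,3) -> caps B=0 W=0
Move 4: W@(2,2) -> caps B=0 W=0
Move 5: B@(1,2) -> caps B=0 W=0
Move 6: W@(3,3) -> caps B=0 W=0
Move 7: B@(1,3) -> caps B=0 W=0
Move 8: W@(3,1) -> caps B=0 W=0
Move 9: B@(3,2) -> caps B=1 W=0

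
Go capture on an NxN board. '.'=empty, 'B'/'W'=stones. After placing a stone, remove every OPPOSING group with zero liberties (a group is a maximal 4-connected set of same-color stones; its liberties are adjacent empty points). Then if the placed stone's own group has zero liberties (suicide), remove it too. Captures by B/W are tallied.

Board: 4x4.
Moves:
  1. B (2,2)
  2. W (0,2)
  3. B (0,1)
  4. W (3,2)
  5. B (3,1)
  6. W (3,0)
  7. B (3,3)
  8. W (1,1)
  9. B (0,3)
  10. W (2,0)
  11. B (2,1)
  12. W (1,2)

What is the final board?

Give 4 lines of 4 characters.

Answer: .BWB
.WW.
WBB.
WB.B

Derivation:
Move 1: B@(2,2) -> caps B=0 W=0
Move 2: W@(0,2) -> caps B=0 W=0
Move 3: B@(0,1) -> caps B=0 W=0
Move 4: W@(3,2) -> caps B=0 W=0
Move 5: B@(3,1) -> caps B=0 W=0
Move 6: W@(3,0) -> caps B=0 W=0
Move 7: B@(3,3) -> caps B=1 W=0
Move 8: W@(1,1) -> caps B=1 W=0
Move 9: B@(0,3) -> caps B=1 W=0
Move 10: W@(2,0) -> caps B=1 W=0
Move 11: B@(2,1) -> caps B=1 W=0
Move 12: W@(1,2) -> caps B=1 W=0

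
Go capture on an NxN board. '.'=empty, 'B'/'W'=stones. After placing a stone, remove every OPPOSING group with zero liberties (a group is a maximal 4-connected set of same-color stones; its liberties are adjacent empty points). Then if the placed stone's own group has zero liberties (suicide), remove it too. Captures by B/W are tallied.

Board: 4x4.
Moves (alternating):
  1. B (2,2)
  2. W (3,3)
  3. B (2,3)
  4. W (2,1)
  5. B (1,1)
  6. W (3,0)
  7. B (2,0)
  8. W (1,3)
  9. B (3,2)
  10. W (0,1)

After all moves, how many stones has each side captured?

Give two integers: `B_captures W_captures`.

Answer: 1 0

Derivation:
Move 1: B@(2,2) -> caps B=0 W=0
Move 2: W@(3,3) -> caps B=0 W=0
Move 3: B@(2,3) -> caps B=0 W=0
Move 4: W@(2,1) -> caps B=0 W=0
Move 5: B@(1,1) -> caps B=0 W=0
Move 6: W@(3,0) -> caps B=0 W=0
Move 7: B@(2,0) -> caps B=0 W=0
Move 8: W@(1,3) -> caps B=0 W=0
Move 9: B@(3,2) -> caps B=1 W=0
Move 10: W@(0,1) -> caps B=1 W=0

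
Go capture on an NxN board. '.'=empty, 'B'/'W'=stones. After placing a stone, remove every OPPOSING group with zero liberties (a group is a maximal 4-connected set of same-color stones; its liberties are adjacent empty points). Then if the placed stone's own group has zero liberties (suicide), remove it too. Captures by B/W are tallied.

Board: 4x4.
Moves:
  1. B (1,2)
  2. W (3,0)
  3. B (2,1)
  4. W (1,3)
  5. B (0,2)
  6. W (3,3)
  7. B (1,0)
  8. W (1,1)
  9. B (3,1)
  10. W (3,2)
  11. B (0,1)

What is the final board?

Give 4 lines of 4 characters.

Answer: .BB.
B.BW
.B..
WBWW

Derivation:
Move 1: B@(1,2) -> caps B=0 W=0
Move 2: W@(3,0) -> caps B=0 W=0
Move 3: B@(2,1) -> caps B=0 W=0
Move 4: W@(1,3) -> caps B=0 W=0
Move 5: B@(0,2) -> caps B=0 W=0
Move 6: W@(3,3) -> caps B=0 W=0
Move 7: B@(1,0) -> caps B=0 W=0
Move 8: W@(1,1) -> caps B=0 W=0
Move 9: B@(3,1) -> caps B=0 W=0
Move 10: W@(3,2) -> caps B=0 W=0
Move 11: B@(0,1) -> caps B=1 W=0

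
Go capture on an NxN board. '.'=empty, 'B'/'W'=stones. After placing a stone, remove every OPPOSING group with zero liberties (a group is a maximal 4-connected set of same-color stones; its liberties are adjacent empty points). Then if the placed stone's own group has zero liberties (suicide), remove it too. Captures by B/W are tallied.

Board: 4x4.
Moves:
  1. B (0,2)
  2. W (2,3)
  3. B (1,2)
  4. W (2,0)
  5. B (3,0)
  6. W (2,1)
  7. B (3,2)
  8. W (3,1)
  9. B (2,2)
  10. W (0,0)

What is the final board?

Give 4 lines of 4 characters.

Move 1: B@(0,2) -> caps B=0 W=0
Move 2: W@(2,3) -> caps B=0 W=0
Move 3: B@(1,2) -> caps B=0 W=0
Move 4: W@(2,0) -> caps B=0 W=0
Move 5: B@(3,0) -> caps B=0 W=0
Move 6: W@(2,1) -> caps B=0 W=0
Move 7: B@(3,2) -> caps B=0 W=0
Move 8: W@(3,1) -> caps B=0 W=1
Move 9: B@(2,2) -> caps B=0 W=1
Move 10: W@(0,0) -> caps B=0 W=1

Answer: W.B.
..B.
WWBW
.WB.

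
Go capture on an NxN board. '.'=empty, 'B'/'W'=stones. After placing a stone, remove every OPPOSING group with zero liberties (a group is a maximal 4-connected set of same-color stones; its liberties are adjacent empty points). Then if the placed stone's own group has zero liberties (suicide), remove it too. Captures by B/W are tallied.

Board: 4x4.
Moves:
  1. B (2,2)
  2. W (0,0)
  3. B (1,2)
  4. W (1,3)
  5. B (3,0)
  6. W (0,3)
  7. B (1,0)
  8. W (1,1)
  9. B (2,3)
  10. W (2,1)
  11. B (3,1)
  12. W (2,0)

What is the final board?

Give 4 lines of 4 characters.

Move 1: B@(2,2) -> caps B=0 W=0
Move 2: W@(0,0) -> caps B=0 W=0
Move 3: B@(1,2) -> caps B=0 W=0
Move 4: W@(1,3) -> caps B=0 W=0
Move 5: B@(3,0) -> caps B=0 W=0
Move 6: W@(0,3) -> caps B=0 W=0
Move 7: B@(1,0) -> caps B=0 W=0
Move 8: W@(1,1) -> caps B=0 W=0
Move 9: B@(2,3) -> caps B=0 W=0
Move 10: W@(2,1) -> caps B=0 W=0
Move 11: B@(3,1) -> caps B=0 W=0
Move 12: W@(2,0) -> caps B=0 W=1

Answer: W..W
.WBW
WWBB
BB..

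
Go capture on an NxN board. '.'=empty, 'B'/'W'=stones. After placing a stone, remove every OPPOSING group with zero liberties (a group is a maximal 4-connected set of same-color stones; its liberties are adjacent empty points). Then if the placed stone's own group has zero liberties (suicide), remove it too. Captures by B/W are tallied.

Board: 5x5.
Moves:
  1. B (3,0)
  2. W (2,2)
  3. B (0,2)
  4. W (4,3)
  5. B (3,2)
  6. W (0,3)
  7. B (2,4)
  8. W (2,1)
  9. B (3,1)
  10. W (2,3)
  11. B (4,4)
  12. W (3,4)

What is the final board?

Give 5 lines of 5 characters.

Move 1: B@(3,0) -> caps B=0 W=0
Move 2: W@(2,2) -> caps B=0 W=0
Move 3: B@(0,2) -> caps B=0 W=0
Move 4: W@(4,3) -> caps B=0 W=0
Move 5: B@(3,2) -> caps B=0 W=0
Move 6: W@(0,3) -> caps B=0 W=0
Move 7: B@(2,4) -> caps B=0 W=0
Move 8: W@(2,1) -> caps B=0 W=0
Move 9: B@(3,1) -> caps B=0 W=0
Move 10: W@(2,3) -> caps B=0 W=0
Move 11: B@(4,4) -> caps B=0 W=0
Move 12: W@(3,4) -> caps B=0 W=1

Answer: ..BW.
.....
.WWWB
BBB.W
...W.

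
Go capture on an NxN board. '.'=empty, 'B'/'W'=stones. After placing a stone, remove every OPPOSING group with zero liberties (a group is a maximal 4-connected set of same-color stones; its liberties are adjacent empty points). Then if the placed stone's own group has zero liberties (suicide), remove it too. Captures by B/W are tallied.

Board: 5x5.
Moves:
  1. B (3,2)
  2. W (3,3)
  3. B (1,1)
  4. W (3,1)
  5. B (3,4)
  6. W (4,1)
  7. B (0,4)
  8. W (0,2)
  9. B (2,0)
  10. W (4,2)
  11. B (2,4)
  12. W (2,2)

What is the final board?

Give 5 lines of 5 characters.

Move 1: B@(3,2) -> caps B=0 W=0
Move 2: W@(3,3) -> caps B=0 W=0
Move 3: B@(1,1) -> caps B=0 W=0
Move 4: W@(3,1) -> caps B=0 W=0
Move 5: B@(3,4) -> caps B=0 W=0
Move 6: W@(4,1) -> caps B=0 W=0
Move 7: B@(0,4) -> caps B=0 W=0
Move 8: W@(0,2) -> caps B=0 W=0
Move 9: B@(2,0) -> caps B=0 W=0
Move 10: W@(4,2) -> caps B=0 W=0
Move 11: B@(2,4) -> caps B=0 W=0
Move 12: W@(2,2) -> caps B=0 W=1

Answer: ..W.B
.B...
B.W.B
.W.WB
.WW..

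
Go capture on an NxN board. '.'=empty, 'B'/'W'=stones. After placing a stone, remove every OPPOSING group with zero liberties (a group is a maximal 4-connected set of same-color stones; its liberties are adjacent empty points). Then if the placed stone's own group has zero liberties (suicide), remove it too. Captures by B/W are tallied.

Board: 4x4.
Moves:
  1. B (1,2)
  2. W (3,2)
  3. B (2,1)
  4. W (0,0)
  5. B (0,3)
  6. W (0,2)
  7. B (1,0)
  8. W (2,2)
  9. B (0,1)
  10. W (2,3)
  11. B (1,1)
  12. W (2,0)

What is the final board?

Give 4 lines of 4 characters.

Move 1: B@(1,2) -> caps B=0 W=0
Move 2: W@(3,2) -> caps B=0 W=0
Move 3: B@(2,1) -> caps B=0 W=0
Move 4: W@(0,0) -> caps B=0 W=0
Move 5: B@(0,3) -> caps B=0 W=0
Move 6: W@(0,2) -> caps B=0 W=0
Move 7: B@(1,0) -> caps B=0 W=0
Move 8: W@(2,2) -> caps B=0 W=0
Move 9: B@(0,1) -> caps B=2 W=0
Move 10: W@(2,3) -> caps B=2 W=0
Move 11: B@(1,1) -> caps B=2 W=0
Move 12: W@(2,0) -> caps B=2 W=0

Answer: .B.B
BBB.
WBWW
..W.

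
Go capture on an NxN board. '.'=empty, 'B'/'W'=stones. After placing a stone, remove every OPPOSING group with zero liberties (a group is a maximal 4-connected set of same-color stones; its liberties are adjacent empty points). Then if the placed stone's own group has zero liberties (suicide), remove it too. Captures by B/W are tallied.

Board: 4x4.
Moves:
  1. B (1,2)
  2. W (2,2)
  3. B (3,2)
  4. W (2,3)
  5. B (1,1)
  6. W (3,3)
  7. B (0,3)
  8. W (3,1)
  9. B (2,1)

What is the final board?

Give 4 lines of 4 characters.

Answer: ...B
.BB.
.BWW
.W.W

Derivation:
Move 1: B@(1,2) -> caps B=0 W=0
Move 2: W@(2,2) -> caps B=0 W=0
Move 3: B@(3,2) -> caps B=0 W=0
Move 4: W@(2,3) -> caps B=0 W=0
Move 5: B@(1,1) -> caps B=0 W=0
Move 6: W@(3,3) -> caps B=0 W=0
Move 7: B@(0,3) -> caps B=0 W=0
Move 8: W@(3,1) -> caps B=0 W=1
Move 9: B@(2,1) -> caps B=0 W=1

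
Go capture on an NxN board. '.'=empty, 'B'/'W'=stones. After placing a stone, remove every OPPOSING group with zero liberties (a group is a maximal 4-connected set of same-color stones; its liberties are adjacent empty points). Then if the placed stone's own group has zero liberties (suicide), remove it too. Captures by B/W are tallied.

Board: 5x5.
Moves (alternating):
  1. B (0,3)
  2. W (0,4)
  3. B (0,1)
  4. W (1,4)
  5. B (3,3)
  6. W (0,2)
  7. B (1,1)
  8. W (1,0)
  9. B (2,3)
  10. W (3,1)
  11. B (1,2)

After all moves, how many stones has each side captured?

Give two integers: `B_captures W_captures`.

Answer: 1 0

Derivation:
Move 1: B@(0,3) -> caps B=0 W=0
Move 2: W@(0,4) -> caps B=0 W=0
Move 3: B@(0,1) -> caps B=0 W=0
Move 4: W@(1,4) -> caps B=0 W=0
Move 5: B@(3,3) -> caps B=0 W=0
Move 6: W@(0,2) -> caps B=0 W=0
Move 7: B@(1,1) -> caps B=0 W=0
Move 8: W@(1,0) -> caps B=0 W=0
Move 9: B@(2,3) -> caps B=0 W=0
Move 10: W@(3,1) -> caps B=0 W=0
Move 11: B@(1,2) -> caps B=1 W=0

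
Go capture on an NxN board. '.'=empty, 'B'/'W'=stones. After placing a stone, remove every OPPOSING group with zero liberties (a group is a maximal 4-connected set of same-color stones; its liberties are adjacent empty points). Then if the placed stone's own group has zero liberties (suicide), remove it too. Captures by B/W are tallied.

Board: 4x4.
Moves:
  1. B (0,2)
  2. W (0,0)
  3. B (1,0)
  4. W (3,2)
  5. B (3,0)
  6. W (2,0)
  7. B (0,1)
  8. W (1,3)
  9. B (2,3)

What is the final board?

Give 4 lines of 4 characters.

Move 1: B@(0,2) -> caps B=0 W=0
Move 2: W@(0,0) -> caps B=0 W=0
Move 3: B@(1,0) -> caps B=0 W=0
Move 4: W@(3,2) -> caps B=0 W=0
Move 5: B@(3,0) -> caps B=0 W=0
Move 6: W@(2,0) -> caps B=0 W=0
Move 7: B@(0,1) -> caps B=1 W=0
Move 8: W@(1,3) -> caps B=1 W=0
Move 9: B@(2,3) -> caps B=1 W=0

Answer: .BB.
B..W
W..B
B.W.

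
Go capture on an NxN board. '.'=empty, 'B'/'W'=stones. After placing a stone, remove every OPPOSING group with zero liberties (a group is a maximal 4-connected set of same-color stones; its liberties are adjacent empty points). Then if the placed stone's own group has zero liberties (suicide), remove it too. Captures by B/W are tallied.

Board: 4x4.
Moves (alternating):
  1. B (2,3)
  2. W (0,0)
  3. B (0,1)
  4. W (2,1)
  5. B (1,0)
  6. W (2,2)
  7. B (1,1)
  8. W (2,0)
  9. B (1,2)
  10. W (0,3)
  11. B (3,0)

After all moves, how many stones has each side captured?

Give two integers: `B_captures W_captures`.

Answer: 1 0

Derivation:
Move 1: B@(2,3) -> caps B=0 W=0
Move 2: W@(0,0) -> caps B=0 W=0
Move 3: B@(0,1) -> caps B=0 W=0
Move 4: W@(2,1) -> caps B=0 W=0
Move 5: B@(1,0) -> caps B=1 W=0
Move 6: W@(2,2) -> caps B=1 W=0
Move 7: B@(1,1) -> caps B=1 W=0
Move 8: W@(2,0) -> caps B=1 W=0
Move 9: B@(1,2) -> caps B=1 W=0
Move 10: W@(0,3) -> caps B=1 W=0
Move 11: B@(3,0) -> caps B=1 W=0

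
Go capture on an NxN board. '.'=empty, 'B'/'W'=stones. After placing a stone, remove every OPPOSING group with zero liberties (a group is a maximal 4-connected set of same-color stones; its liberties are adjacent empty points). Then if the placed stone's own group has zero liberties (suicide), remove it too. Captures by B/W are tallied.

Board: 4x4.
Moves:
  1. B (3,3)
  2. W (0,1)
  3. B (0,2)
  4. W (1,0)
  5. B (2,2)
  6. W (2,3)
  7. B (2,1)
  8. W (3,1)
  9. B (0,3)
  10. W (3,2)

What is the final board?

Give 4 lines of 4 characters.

Answer: .WBB
W...
.BBW
.WW.

Derivation:
Move 1: B@(3,3) -> caps B=0 W=0
Move 2: W@(0,1) -> caps B=0 W=0
Move 3: B@(0,2) -> caps B=0 W=0
Move 4: W@(1,0) -> caps B=0 W=0
Move 5: B@(2,2) -> caps B=0 W=0
Move 6: W@(2,3) -> caps B=0 W=0
Move 7: B@(2,1) -> caps B=0 W=0
Move 8: W@(3,1) -> caps B=0 W=0
Move 9: B@(0,3) -> caps B=0 W=0
Move 10: W@(3,2) -> caps B=0 W=1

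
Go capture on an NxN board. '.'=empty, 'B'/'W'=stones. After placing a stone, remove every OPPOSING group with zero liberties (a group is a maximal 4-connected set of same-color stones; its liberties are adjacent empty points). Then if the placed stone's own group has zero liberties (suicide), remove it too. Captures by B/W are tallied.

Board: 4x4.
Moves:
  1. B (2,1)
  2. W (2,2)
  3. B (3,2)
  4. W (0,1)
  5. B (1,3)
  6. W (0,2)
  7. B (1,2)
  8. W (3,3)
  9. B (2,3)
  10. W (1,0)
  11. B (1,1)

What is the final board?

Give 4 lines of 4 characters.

Move 1: B@(2,1) -> caps B=0 W=0
Move 2: W@(2,2) -> caps B=0 W=0
Move 3: B@(3,2) -> caps B=0 W=0
Move 4: W@(0,1) -> caps B=0 W=0
Move 5: B@(1,3) -> caps B=0 W=0
Move 6: W@(0,2) -> caps B=0 W=0
Move 7: B@(1,2) -> caps B=0 W=0
Move 8: W@(3,3) -> caps B=0 W=0
Move 9: B@(2,3) -> caps B=2 W=0
Move 10: W@(1,0) -> caps B=2 W=0
Move 11: B@(1,1) -> caps B=2 W=0

Answer: .WW.
WBBB
.B.B
..B.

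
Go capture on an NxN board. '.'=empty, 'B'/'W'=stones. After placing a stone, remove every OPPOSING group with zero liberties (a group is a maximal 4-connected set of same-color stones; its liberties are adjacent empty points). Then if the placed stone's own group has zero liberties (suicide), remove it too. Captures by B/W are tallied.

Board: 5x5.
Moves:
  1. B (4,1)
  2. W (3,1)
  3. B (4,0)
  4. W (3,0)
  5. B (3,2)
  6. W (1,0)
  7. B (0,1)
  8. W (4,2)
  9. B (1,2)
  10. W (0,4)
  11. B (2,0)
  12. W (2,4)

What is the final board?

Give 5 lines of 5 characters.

Move 1: B@(4,1) -> caps B=0 W=0
Move 2: W@(3,1) -> caps B=0 W=0
Move 3: B@(4,0) -> caps B=0 W=0
Move 4: W@(3,0) -> caps B=0 W=0
Move 5: B@(3,2) -> caps B=0 W=0
Move 6: W@(1,0) -> caps B=0 W=0
Move 7: B@(0,1) -> caps B=0 W=0
Move 8: W@(4,2) -> caps B=0 W=2
Move 9: B@(1,2) -> caps B=0 W=2
Move 10: W@(0,4) -> caps B=0 W=2
Move 11: B@(2,0) -> caps B=0 W=2
Move 12: W@(2,4) -> caps B=0 W=2

Answer: .B..W
W.B..
B...W
WWB..
..W..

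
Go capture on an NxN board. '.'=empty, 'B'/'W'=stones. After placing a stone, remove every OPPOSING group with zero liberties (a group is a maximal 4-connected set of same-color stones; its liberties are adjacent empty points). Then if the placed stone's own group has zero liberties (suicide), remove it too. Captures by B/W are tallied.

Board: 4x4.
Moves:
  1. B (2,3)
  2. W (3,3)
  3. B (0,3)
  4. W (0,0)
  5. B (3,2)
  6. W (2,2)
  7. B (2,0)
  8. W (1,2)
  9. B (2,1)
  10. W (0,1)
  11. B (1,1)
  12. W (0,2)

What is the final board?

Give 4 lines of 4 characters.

Answer: WWWB
.BW.
BBWB
..B.

Derivation:
Move 1: B@(2,3) -> caps B=0 W=0
Move 2: W@(3,3) -> caps B=0 W=0
Move 3: B@(0,3) -> caps B=0 W=0
Move 4: W@(0,0) -> caps B=0 W=0
Move 5: B@(3,2) -> caps B=1 W=0
Move 6: W@(2,2) -> caps B=1 W=0
Move 7: B@(2,0) -> caps B=1 W=0
Move 8: W@(1,2) -> caps B=1 W=0
Move 9: B@(2,1) -> caps B=1 W=0
Move 10: W@(0,1) -> caps B=1 W=0
Move 11: B@(1,1) -> caps B=1 W=0
Move 12: W@(0,2) -> caps B=1 W=0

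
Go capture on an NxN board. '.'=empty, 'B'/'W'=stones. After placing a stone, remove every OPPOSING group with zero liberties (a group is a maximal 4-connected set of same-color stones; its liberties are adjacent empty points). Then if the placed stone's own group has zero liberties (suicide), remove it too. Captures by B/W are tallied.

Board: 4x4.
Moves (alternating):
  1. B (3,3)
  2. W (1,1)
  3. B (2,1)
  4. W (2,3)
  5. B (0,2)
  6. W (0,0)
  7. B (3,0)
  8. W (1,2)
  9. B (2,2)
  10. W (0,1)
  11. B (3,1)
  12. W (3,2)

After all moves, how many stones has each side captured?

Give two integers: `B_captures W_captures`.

Move 1: B@(3,3) -> caps B=0 W=0
Move 2: W@(1,1) -> caps B=0 W=0
Move 3: B@(2,1) -> caps B=0 W=0
Move 4: W@(2,3) -> caps B=0 W=0
Move 5: B@(0,2) -> caps B=0 W=0
Move 6: W@(0,0) -> caps B=0 W=0
Move 7: B@(3,0) -> caps B=0 W=0
Move 8: W@(1,2) -> caps B=0 W=0
Move 9: B@(2,2) -> caps B=0 W=0
Move 10: W@(0,1) -> caps B=0 W=0
Move 11: B@(3,1) -> caps B=0 W=0
Move 12: W@(3,2) -> caps B=0 W=1

Answer: 0 1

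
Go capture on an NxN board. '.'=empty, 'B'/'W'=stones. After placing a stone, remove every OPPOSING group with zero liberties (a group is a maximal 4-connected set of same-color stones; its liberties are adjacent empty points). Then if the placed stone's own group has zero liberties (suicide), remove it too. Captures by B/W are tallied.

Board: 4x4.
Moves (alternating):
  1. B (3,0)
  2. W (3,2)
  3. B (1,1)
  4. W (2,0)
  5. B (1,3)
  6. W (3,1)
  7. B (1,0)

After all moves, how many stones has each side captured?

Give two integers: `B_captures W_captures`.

Move 1: B@(3,0) -> caps B=0 W=0
Move 2: W@(3,2) -> caps B=0 W=0
Move 3: B@(1,1) -> caps B=0 W=0
Move 4: W@(2,0) -> caps B=0 W=0
Move 5: B@(1,3) -> caps B=0 W=0
Move 6: W@(3,1) -> caps B=0 W=1
Move 7: B@(1,0) -> caps B=0 W=1

Answer: 0 1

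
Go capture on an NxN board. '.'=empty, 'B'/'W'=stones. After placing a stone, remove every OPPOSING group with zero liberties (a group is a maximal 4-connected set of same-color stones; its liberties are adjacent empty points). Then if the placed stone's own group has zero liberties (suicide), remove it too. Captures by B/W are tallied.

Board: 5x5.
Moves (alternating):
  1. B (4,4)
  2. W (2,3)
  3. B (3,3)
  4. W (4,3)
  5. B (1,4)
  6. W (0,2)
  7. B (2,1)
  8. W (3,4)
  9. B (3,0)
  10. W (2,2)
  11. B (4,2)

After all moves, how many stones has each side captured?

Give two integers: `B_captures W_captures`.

Move 1: B@(4,4) -> caps B=0 W=0
Move 2: W@(2,3) -> caps B=0 W=0
Move 3: B@(3,3) -> caps B=0 W=0
Move 4: W@(4,3) -> caps B=0 W=0
Move 5: B@(1,4) -> caps B=0 W=0
Move 6: W@(0,2) -> caps B=0 W=0
Move 7: B@(2,1) -> caps B=0 W=0
Move 8: W@(3,4) -> caps B=0 W=1
Move 9: B@(3,0) -> caps B=0 W=1
Move 10: W@(2,2) -> caps B=0 W=1
Move 11: B@(4,2) -> caps B=0 W=1

Answer: 0 1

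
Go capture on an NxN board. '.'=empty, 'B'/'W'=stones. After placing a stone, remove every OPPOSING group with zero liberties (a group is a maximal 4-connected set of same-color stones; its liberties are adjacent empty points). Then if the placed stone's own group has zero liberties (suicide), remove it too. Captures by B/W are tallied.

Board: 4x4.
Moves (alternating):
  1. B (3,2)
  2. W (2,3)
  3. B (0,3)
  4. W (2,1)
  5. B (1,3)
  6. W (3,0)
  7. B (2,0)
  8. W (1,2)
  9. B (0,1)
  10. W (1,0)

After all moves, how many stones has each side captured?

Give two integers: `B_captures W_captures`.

Answer: 0 1

Derivation:
Move 1: B@(3,2) -> caps B=0 W=0
Move 2: W@(2,3) -> caps B=0 W=0
Move 3: B@(0,3) -> caps B=0 W=0
Move 4: W@(2,1) -> caps B=0 W=0
Move 5: B@(1,3) -> caps B=0 W=0
Move 6: W@(3,0) -> caps B=0 W=0
Move 7: B@(2,0) -> caps B=0 W=0
Move 8: W@(1,2) -> caps B=0 W=0
Move 9: B@(0,1) -> caps B=0 W=0
Move 10: W@(1,0) -> caps B=0 W=1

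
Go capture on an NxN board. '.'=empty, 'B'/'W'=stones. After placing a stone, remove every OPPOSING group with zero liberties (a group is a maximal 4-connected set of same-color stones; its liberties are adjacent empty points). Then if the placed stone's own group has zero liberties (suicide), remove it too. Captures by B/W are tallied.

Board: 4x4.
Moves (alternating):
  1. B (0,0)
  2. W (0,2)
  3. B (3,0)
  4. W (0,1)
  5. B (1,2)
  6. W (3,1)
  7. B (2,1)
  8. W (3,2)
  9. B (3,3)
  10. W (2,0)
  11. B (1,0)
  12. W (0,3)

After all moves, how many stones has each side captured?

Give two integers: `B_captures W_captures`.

Move 1: B@(0,0) -> caps B=0 W=0
Move 2: W@(0,2) -> caps B=0 W=0
Move 3: B@(3,0) -> caps B=0 W=0
Move 4: W@(0,1) -> caps B=0 W=0
Move 5: B@(1,2) -> caps B=0 W=0
Move 6: W@(3,1) -> caps B=0 W=0
Move 7: B@(2,1) -> caps B=0 W=0
Move 8: W@(3,2) -> caps B=0 W=0
Move 9: B@(3,3) -> caps B=0 W=0
Move 10: W@(2,0) -> caps B=0 W=1
Move 11: B@(1,0) -> caps B=0 W=1
Move 12: W@(0,3) -> caps B=0 W=1

Answer: 0 1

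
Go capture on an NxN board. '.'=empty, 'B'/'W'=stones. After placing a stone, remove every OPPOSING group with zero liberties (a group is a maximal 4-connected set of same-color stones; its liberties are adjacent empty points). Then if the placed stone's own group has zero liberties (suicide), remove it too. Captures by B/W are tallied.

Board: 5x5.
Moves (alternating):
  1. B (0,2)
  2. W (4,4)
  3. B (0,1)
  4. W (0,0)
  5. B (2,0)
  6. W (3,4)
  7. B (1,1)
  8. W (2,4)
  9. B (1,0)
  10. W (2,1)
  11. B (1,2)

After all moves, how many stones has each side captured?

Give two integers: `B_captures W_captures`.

Answer: 1 0

Derivation:
Move 1: B@(0,2) -> caps B=0 W=0
Move 2: W@(4,4) -> caps B=0 W=0
Move 3: B@(0,1) -> caps B=0 W=0
Move 4: W@(0,0) -> caps B=0 W=0
Move 5: B@(2,0) -> caps B=0 W=0
Move 6: W@(3,4) -> caps B=0 W=0
Move 7: B@(1,1) -> caps B=0 W=0
Move 8: W@(2,4) -> caps B=0 W=0
Move 9: B@(1,0) -> caps B=1 W=0
Move 10: W@(2,1) -> caps B=1 W=0
Move 11: B@(1,2) -> caps B=1 W=0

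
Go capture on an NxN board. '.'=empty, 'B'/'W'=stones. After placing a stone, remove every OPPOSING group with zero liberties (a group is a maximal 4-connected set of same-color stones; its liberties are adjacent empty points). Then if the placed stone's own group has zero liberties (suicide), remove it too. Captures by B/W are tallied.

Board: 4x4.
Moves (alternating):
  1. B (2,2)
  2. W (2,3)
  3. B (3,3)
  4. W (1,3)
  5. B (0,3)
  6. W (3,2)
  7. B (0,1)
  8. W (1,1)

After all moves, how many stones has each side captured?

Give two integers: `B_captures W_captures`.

Answer: 0 1

Derivation:
Move 1: B@(2,2) -> caps B=0 W=0
Move 2: W@(2,3) -> caps B=0 W=0
Move 3: B@(3,3) -> caps B=0 W=0
Move 4: W@(1,3) -> caps B=0 W=0
Move 5: B@(0,3) -> caps B=0 W=0
Move 6: W@(3,2) -> caps B=0 W=1
Move 7: B@(0,1) -> caps B=0 W=1
Move 8: W@(1,1) -> caps B=0 W=1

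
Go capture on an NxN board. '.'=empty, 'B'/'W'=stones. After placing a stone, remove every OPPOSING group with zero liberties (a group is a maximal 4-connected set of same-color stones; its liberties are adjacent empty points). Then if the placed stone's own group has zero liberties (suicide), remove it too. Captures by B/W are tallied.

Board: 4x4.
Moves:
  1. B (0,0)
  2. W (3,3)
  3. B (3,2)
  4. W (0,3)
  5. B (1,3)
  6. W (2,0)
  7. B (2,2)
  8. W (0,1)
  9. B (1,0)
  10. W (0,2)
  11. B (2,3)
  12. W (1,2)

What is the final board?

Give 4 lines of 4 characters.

Move 1: B@(0,0) -> caps B=0 W=0
Move 2: W@(3,3) -> caps B=0 W=0
Move 3: B@(3,2) -> caps B=0 W=0
Move 4: W@(0,3) -> caps B=0 W=0
Move 5: B@(1,3) -> caps B=0 W=0
Move 6: W@(2,0) -> caps B=0 W=0
Move 7: B@(2,2) -> caps B=0 W=0
Move 8: W@(0,1) -> caps B=0 W=0
Move 9: B@(1,0) -> caps B=0 W=0
Move 10: W@(0,2) -> caps B=0 W=0
Move 11: B@(2,3) -> caps B=1 W=0
Move 12: W@(1,2) -> caps B=1 W=0

Answer: BWWW
B.WB
W.BB
..B.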